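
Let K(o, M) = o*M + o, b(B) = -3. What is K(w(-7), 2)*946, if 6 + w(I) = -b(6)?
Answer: -8514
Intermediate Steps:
w(I) = -3 (w(I) = -6 - 1*(-3) = -6 + 3 = -3)
K(o, M) = o + M*o (K(o, M) = M*o + o = o + M*o)
K(w(-7), 2)*946 = -3*(1 + 2)*946 = -3*3*946 = -9*946 = -8514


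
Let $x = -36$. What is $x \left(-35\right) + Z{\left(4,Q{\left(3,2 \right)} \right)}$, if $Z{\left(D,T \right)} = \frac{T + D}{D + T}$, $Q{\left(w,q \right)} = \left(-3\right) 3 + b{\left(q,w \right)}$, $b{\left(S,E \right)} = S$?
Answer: $1261$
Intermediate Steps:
$Q{\left(w,q \right)} = -9 + q$ ($Q{\left(w,q \right)} = \left(-3\right) 3 + q = -9 + q$)
$Z{\left(D,T \right)} = 1$ ($Z{\left(D,T \right)} = \frac{D + T}{D + T} = 1$)
$x \left(-35\right) + Z{\left(4,Q{\left(3,2 \right)} \right)} = \left(-36\right) \left(-35\right) + 1 = 1260 + 1 = 1261$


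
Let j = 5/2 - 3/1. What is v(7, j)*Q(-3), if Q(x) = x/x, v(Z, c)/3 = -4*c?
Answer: 6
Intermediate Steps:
j = -1/2 (j = 5*(1/2) - 3*1 = 5/2 - 3 = -1/2 ≈ -0.50000)
v(Z, c) = -12*c (v(Z, c) = 3*(-4*c) = -12*c)
Q(x) = 1
v(7, j)*Q(-3) = -12*(-1/2)*1 = 6*1 = 6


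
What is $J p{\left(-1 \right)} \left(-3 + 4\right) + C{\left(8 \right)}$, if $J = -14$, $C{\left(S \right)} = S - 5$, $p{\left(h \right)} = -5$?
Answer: $73$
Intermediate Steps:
$C{\left(S \right)} = -5 + S$
$J p{\left(-1 \right)} \left(-3 + 4\right) + C{\left(8 \right)} = - 14 \left(- 5 \left(-3 + 4\right)\right) + \left(-5 + 8\right) = - 14 \left(\left(-5\right) 1\right) + 3 = \left(-14\right) \left(-5\right) + 3 = 70 + 3 = 73$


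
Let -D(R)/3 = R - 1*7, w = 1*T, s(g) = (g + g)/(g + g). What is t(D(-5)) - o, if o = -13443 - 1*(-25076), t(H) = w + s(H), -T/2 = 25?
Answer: -11682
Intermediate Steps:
s(g) = 1 (s(g) = (2*g)/((2*g)) = (2*g)*(1/(2*g)) = 1)
T = -50 (T = -2*25 = -50)
w = -50 (w = 1*(-50) = -50)
D(R) = 21 - 3*R (D(R) = -3*(R - 1*7) = -3*(R - 7) = -3*(-7 + R) = 21 - 3*R)
t(H) = -49 (t(H) = -50 + 1 = -49)
o = 11633 (o = -13443 + 25076 = 11633)
t(D(-5)) - o = -49 - 1*11633 = -49 - 11633 = -11682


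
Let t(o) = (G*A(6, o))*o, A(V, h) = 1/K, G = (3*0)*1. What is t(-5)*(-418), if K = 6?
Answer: 0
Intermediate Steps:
G = 0 (G = 0*1 = 0)
A(V, h) = ⅙ (A(V, h) = 1/6 = ⅙)
t(o) = 0 (t(o) = (0*(⅙))*o = 0*o = 0)
t(-5)*(-418) = 0*(-418) = 0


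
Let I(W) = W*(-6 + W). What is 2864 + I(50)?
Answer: 5064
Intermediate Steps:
2864 + I(50) = 2864 + 50*(-6 + 50) = 2864 + 50*44 = 2864 + 2200 = 5064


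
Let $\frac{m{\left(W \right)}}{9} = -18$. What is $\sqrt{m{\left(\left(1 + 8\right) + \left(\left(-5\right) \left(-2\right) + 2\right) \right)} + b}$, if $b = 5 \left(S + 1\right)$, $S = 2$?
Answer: $7 i \sqrt{3} \approx 12.124 i$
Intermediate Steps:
$m{\left(W \right)} = -162$ ($m{\left(W \right)} = 9 \left(-18\right) = -162$)
$b = 15$ ($b = 5 \left(2 + 1\right) = 5 \cdot 3 = 15$)
$\sqrt{m{\left(\left(1 + 8\right) + \left(\left(-5\right) \left(-2\right) + 2\right) \right)} + b} = \sqrt{-162 + 15} = \sqrt{-147} = 7 i \sqrt{3}$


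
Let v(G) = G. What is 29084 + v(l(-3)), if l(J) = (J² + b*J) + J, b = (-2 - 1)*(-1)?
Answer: 29081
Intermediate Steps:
b = 3 (b = -3*(-1) = 3)
l(J) = J² + 4*J (l(J) = (J² + 3*J) + J = J² + 4*J)
29084 + v(l(-3)) = 29084 - 3*(4 - 3) = 29084 - 3*1 = 29084 - 3 = 29081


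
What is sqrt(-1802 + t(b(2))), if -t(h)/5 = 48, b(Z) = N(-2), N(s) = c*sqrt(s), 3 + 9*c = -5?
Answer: I*sqrt(2042) ≈ 45.188*I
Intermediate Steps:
c = -8/9 (c = -1/3 + (1/9)*(-5) = -1/3 - 5/9 = -8/9 ≈ -0.88889)
N(s) = -8*sqrt(s)/9
b(Z) = -8*I*sqrt(2)/9
t(h) = -240 (t(h) = -5*48 = -240)
sqrt(-1802 + t(b(2))) = sqrt(-1802 - 240) = sqrt(-2042) = I*sqrt(2042)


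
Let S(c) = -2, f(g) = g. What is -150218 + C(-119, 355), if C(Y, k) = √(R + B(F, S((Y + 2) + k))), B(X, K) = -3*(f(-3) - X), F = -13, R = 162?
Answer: -150218 + 2*√33 ≈ -1.5021e+5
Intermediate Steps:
B(X, K) = 9 + 3*X (B(X, K) = -3*(-3 - X) = 9 + 3*X)
C(Y, k) = 2*√33 (C(Y, k) = √(162 + (9 + 3*(-13))) = √(162 + (9 - 39)) = √(162 - 30) = √132 = 2*√33)
-150218 + C(-119, 355) = -150218 + 2*√33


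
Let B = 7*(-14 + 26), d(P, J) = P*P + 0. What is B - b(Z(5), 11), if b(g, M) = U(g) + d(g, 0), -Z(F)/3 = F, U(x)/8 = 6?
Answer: -189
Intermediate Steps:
U(x) = 48 (U(x) = 8*6 = 48)
d(P, J) = P**2 (d(P, J) = P**2 + 0 = P**2)
Z(F) = -3*F
b(g, M) = 48 + g**2
B = 84 (B = 7*12 = 84)
B - b(Z(5), 11) = 84 - (48 + (-3*5)**2) = 84 - (48 + (-15)**2) = 84 - (48 + 225) = 84 - 1*273 = 84 - 273 = -189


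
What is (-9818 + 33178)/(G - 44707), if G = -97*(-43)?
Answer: -2920/5067 ≈ -0.57628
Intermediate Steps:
G = 4171
(-9818 + 33178)/(G - 44707) = (-9818 + 33178)/(4171 - 44707) = 23360/(-40536) = 23360*(-1/40536) = -2920/5067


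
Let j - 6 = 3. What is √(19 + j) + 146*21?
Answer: 3066 + 2*√7 ≈ 3071.3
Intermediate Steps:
j = 9 (j = 6 + 3 = 9)
√(19 + j) + 146*21 = √(19 + 9) + 146*21 = √28 + 3066 = 2*√7 + 3066 = 3066 + 2*√7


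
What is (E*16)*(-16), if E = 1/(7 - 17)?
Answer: 128/5 ≈ 25.600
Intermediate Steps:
E = -1/10 (E = 1/(-10) = -1/10 ≈ -0.10000)
(E*16)*(-16) = -1/10*16*(-16) = -8/5*(-16) = 128/5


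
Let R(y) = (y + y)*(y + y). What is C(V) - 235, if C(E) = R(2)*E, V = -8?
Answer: -363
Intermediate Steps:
R(y) = 4*y² (R(y) = (2*y)*(2*y) = 4*y²)
C(E) = 16*E (C(E) = (4*2²)*E = (4*4)*E = 16*E)
C(V) - 235 = 16*(-8) - 235 = -128 - 235 = -363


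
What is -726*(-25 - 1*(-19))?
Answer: 4356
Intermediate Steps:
-726*(-25 - 1*(-19)) = -726*(-25 + 19) = -726*(-6) = 4356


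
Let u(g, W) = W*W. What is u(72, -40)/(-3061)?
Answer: -1600/3061 ≈ -0.52271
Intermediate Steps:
u(g, W) = W²
u(72, -40)/(-3061) = (-40)²/(-3061) = 1600*(-1/3061) = -1600/3061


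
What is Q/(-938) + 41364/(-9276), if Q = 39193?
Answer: -4789925/103582 ≈ -46.243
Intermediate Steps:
Q/(-938) + 41364/(-9276) = 39193/(-938) + 41364/(-9276) = 39193*(-1/938) + 41364*(-1/9276) = -5599/134 - 3447/773 = -4789925/103582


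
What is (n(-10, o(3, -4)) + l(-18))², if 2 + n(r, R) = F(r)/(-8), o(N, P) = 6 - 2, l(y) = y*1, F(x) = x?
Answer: 5625/16 ≈ 351.56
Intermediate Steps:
l(y) = y
o(N, P) = 4
n(r, R) = -2 - r/8 (n(r, R) = -2 + r/(-8) = -2 + r*(-⅛) = -2 - r/8)
(n(-10, o(3, -4)) + l(-18))² = ((-2 - ⅛*(-10)) - 18)² = ((-2 + 5/4) - 18)² = (-¾ - 18)² = (-75/4)² = 5625/16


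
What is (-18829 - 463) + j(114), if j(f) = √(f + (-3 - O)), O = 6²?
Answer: -19292 + 5*√3 ≈ -19283.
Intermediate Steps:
O = 36
j(f) = √(-39 + f) (j(f) = √(f + (-3 - 1*36)) = √(f + (-3 - 36)) = √(f - 39) = √(-39 + f))
(-18829 - 463) + j(114) = (-18829 - 463) + √(-39 + 114) = -19292 + √75 = -19292 + 5*√3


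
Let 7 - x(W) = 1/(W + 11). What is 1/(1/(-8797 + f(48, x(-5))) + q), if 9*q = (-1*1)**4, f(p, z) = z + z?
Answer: 237150/26323 ≈ 9.0092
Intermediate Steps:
x(W) = 7 - 1/(11 + W) (x(W) = 7 - 1/(W + 11) = 7 - 1/(11 + W))
f(p, z) = 2*z
q = 1/9 (q = (-1*1)**4/9 = (1/9)*(-1)**4 = (1/9)*1 = 1/9 ≈ 0.11111)
1/(1/(-8797 + f(48, x(-5))) + q) = 1/(1/(-8797 + 2*((76 + 7*(-5))/(11 - 5))) + 1/9) = 1/(1/(-8797 + 2*((76 - 35)/6)) + 1/9) = 1/(1/(-8797 + 2*((1/6)*41)) + 1/9) = 1/(1/(-8797 + 2*(41/6)) + 1/9) = 1/(1/(-8797 + 41/3) + 1/9) = 1/(1/(-26350/3) + 1/9) = 1/(-3/26350 + 1/9) = 1/(26323/237150) = 237150/26323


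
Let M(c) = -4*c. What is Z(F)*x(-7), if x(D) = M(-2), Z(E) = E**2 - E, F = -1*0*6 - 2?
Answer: 48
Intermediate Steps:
F = -2 (F = 0*6 - 2 = 0 - 2 = -2)
x(D) = 8 (x(D) = -4*(-2) = 8)
Z(F)*x(-7) = -2*(-1 - 2)*8 = -2*(-3)*8 = 6*8 = 48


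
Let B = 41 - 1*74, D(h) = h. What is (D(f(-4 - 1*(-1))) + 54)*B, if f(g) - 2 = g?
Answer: -1749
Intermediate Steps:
f(g) = 2 + g
B = -33 (B = 41 - 74 = -33)
(D(f(-4 - 1*(-1))) + 54)*B = ((2 + (-4 - 1*(-1))) + 54)*(-33) = ((2 + (-4 + 1)) + 54)*(-33) = ((2 - 3) + 54)*(-33) = (-1 + 54)*(-33) = 53*(-33) = -1749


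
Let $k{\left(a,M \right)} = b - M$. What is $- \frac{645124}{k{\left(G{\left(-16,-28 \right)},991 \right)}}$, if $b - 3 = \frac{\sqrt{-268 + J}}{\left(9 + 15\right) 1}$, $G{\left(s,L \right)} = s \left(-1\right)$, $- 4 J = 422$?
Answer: $\frac{81584961536}{124946515} + \frac{5160992 i \sqrt{166}}{124946515} \approx 652.96 + 0.53219 i$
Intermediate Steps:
$J = - \frac{211}{2}$ ($J = \left(- \frac{1}{4}\right) 422 = - \frac{211}{2} \approx -105.5$)
$G{\left(s,L \right)} = - s$
$b = 3 + \frac{i \sqrt{166}}{16}$ ($b = 3 + \frac{\sqrt{-268 - \frac{211}{2}}}{\left(9 + 15\right) 1} = 3 + \frac{\sqrt{- \frac{747}{2}}}{24 \cdot 1} = 3 + \frac{\frac{3}{2} i \sqrt{166}}{24} = 3 + \frac{3 i \sqrt{166}}{2} \cdot \frac{1}{24} = 3 + \frac{i \sqrt{166}}{16} \approx 3.0 + 0.80526 i$)
$k{\left(a,M \right)} = 3 - M + \frac{i \sqrt{166}}{16}$ ($k{\left(a,M \right)} = \left(3 + \frac{i \sqrt{166}}{16}\right) - M = 3 - M + \frac{i \sqrt{166}}{16}$)
$- \frac{645124}{k{\left(G{\left(-16,-28 \right)},991 \right)}} = - \frac{645124}{3 - 991 + \frac{i \sqrt{166}}{16}} = - \frac{645124}{-988 + \frac{i \sqrt{166}}{16}}$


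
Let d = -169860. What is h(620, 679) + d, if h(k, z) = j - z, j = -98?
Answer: -170637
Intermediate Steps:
h(k, z) = -98 - z
h(620, 679) + d = (-98 - 1*679) - 169860 = (-98 - 679) - 169860 = -777 - 169860 = -170637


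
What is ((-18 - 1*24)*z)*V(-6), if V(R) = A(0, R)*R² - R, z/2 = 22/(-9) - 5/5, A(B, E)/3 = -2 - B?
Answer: -60760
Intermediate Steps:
A(B, E) = -6 - 3*B (A(B, E) = 3*(-2 - B) = -6 - 3*B)
z = -62/9 (z = 2*(22/(-9) - 5/5) = 2*(22*(-⅑) - 5*⅕) = 2*(-22/9 - 1) = 2*(-31/9) = -62/9 ≈ -6.8889)
V(R) = -R - 6*R² (V(R) = (-6 - 3*0)*R² - R = (-6 + 0)*R² - R = -6*R² - R = -R - 6*R²)
((-18 - 1*24)*z)*V(-6) = ((-18 - 1*24)*(-62/9))*(-1*(-6)*(1 + 6*(-6))) = ((-18 - 24)*(-62/9))*(-1*(-6)*(1 - 36)) = (-42*(-62/9))*(-1*(-6)*(-35)) = (868/3)*(-210) = -60760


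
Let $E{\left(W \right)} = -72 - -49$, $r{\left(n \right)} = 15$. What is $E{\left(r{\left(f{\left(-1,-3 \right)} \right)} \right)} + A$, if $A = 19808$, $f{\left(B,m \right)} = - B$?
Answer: $19785$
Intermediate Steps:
$E{\left(W \right)} = -23$ ($E{\left(W \right)} = -72 + 49 = -23$)
$E{\left(r{\left(f{\left(-1,-3 \right)} \right)} \right)} + A = -23 + 19808 = 19785$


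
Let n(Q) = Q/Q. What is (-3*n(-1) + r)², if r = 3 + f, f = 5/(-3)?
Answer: 25/9 ≈ 2.7778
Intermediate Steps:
f = -5/3 (f = 5*(-⅓) = -5/3 ≈ -1.6667)
r = 4/3 (r = 3 - 5/3 = 4/3 ≈ 1.3333)
n(Q) = 1
(-3*n(-1) + r)² = (-3*1 + 4/3)² = (-3 + 4/3)² = (-5/3)² = 25/9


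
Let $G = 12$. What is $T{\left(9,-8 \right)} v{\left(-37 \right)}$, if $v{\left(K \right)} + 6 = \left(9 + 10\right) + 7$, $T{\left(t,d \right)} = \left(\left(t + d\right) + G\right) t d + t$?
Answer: $-18540$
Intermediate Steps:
$T{\left(t,d \right)} = t + d t \left(12 + d + t\right)$ ($T{\left(t,d \right)} = \left(\left(t + d\right) + 12\right) t d + t = \left(\left(d + t\right) + 12\right) t d + t = \left(12 + d + t\right) t d + t = t \left(12 + d + t\right) d + t = d t \left(12 + d + t\right) + t = t + d t \left(12 + d + t\right)$)
$v{\left(K \right)} = 20$ ($v{\left(K \right)} = -6 + \left(\left(9 + 10\right) + 7\right) = -6 + \left(19 + 7\right) = -6 + 26 = 20$)
$T{\left(9,-8 \right)} v{\left(-37 \right)} = 9 \left(1 + \left(-8\right)^{2} + 12 \left(-8\right) - 72\right) 20 = 9 \left(1 + 64 - 96 - 72\right) 20 = 9 \left(-103\right) 20 = \left(-927\right) 20 = -18540$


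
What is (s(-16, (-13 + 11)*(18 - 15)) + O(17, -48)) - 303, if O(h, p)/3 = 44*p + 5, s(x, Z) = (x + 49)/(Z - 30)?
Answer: -79499/12 ≈ -6624.9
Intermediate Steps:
s(x, Z) = (49 + x)/(-30 + Z)
O(h, p) = 15 + 132*p (O(h, p) = 3*(44*p + 5) = 3*(5 + 44*p) = 15 + 132*p)
(s(-16, (-13 + 11)*(18 - 15)) + O(17, -48)) - 303 = ((49 - 16)/(-30 + (-13 + 11)*(18 - 15)) + (15 + 132*(-48))) - 303 = (33/(-30 - 2*3) + (15 - 6336)) - 303 = (33/(-30 - 6) - 6321) - 303 = (33/(-36) - 6321) - 303 = (-1/36*33 - 6321) - 303 = (-11/12 - 6321) - 303 = -75863/12 - 303 = -79499/12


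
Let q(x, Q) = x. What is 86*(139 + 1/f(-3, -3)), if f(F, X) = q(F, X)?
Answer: 35776/3 ≈ 11925.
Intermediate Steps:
f(F, X) = F
86*(139 + 1/f(-3, -3)) = 86*(139 + 1/(-3)) = 86*(139 - ⅓) = 86*(416/3) = 35776/3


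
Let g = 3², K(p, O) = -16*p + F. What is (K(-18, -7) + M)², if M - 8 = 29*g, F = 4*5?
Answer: 332929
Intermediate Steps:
F = 20
K(p, O) = 20 - 16*p (K(p, O) = -16*p + 20 = 20 - 16*p)
g = 9
M = 269 (M = 8 + 29*9 = 8 + 261 = 269)
(K(-18, -7) + M)² = ((20 - 16*(-18)) + 269)² = ((20 + 288) + 269)² = (308 + 269)² = 577² = 332929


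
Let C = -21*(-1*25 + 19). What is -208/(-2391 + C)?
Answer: 208/2265 ≈ 0.091832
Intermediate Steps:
C = 126 (C = -21*(-25 + 19) = -21*(-6) = 126)
-208/(-2391 + C) = -208/(-2391 + 126) = -208/(-2265) = -1/2265*(-208) = 208/2265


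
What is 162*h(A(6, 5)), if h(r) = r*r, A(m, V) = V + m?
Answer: 19602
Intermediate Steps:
h(r) = r**2
162*h(A(6, 5)) = 162*(5 + 6)**2 = 162*11**2 = 162*121 = 19602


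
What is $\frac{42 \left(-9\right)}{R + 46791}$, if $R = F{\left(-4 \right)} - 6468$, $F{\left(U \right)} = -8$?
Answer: $- \frac{378}{40315} \approx -0.0093762$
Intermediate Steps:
$R = -6476$ ($R = -8 - 6468 = -6476$)
$\frac{42 \left(-9\right)}{R + 46791} = \frac{42 \left(-9\right)}{-6476 + 46791} = - \frac{378}{40315}$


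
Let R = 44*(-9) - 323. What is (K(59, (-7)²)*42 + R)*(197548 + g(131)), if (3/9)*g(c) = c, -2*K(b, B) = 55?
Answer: -370941434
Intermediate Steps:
K(b, B) = -55/2 (K(b, B) = -½*55 = -55/2)
g(c) = 3*c
R = -719 (R = -396 - 323 = -719)
(K(59, (-7)²)*42 + R)*(197548 + g(131)) = (-55/2*42 - 719)*(197548 + 3*131) = (-1155 - 719)*(197548 + 393) = -1874*197941 = -370941434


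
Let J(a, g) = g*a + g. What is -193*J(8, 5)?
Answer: -8685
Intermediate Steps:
J(a, g) = g + a*g (J(a, g) = a*g + g = g + a*g)
-193*J(8, 5) = -965*(1 + 8) = -965*9 = -193*45 = -8685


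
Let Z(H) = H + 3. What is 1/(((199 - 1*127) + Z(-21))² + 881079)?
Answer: 1/883995 ≈ 1.1312e-6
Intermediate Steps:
Z(H) = 3 + H
1/(((199 - 1*127) + Z(-21))² + 881079) = 1/(((199 - 1*127) + (3 - 21))² + 881079) = 1/(((199 - 127) - 18)² + 881079) = 1/((72 - 18)² + 881079) = 1/(54² + 881079) = 1/(2916 + 881079) = 1/883995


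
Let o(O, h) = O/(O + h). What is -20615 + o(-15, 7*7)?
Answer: -700925/34 ≈ -20615.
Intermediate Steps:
-20615 + o(-15, 7*7) = -20615 - 15/(-15 + 7*7) = -20615 - 15/(-15 + 49) = -20615 - 15/34 = -700925/34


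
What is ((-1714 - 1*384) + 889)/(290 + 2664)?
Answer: -1209/2954 ≈ -0.40928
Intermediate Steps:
((-1714 - 1*384) + 889)/(290 + 2664) = ((-1714 - 384) + 889)/2954 = (-2098 + 889)*(1/2954) = -1209*1/2954 = -1209/2954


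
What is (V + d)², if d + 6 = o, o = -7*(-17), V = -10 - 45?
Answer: 3364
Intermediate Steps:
V = -55
o = 119
d = 113 (d = -6 + 119 = 113)
(V + d)² = (-55 + 113)² = 58² = 3364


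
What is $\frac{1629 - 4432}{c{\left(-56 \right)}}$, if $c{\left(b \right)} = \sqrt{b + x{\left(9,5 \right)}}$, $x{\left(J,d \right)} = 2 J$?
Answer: $\frac{2803 i \sqrt{38}}{38} \approx 454.71 i$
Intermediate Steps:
$c{\left(b \right)} = \sqrt{18 + b}$ ($c{\left(b \right)} = \sqrt{b + 2 \cdot 9} = \sqrt{b + 18} = \sqrt{18 + b}$)
$\frac{1629 - 4432}{c{\left(-56 \right)}} = \frac{1629 - 4432}{\sqrt{18 - 56}} = \frac{1629 - 4432}{\sqrt{-38}} = - \frac{2803}{i \sqrt{38}} = - 2803 \left(- \frac{i \sqrt{38}}{38}\right) = \frac{2803 i \sqrt{38}}{38}$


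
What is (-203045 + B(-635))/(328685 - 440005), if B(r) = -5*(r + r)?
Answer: 39339/22264 ≈ 1.7669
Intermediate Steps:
B(r) = -10*r
(-203045 + B(-635))/(328685 - 440005) = (-203045 - 10*(-635))/(328685 - 440005) = (-203045 + 6350)/(-111320) = -196695*(-1/111320) = 39339/22264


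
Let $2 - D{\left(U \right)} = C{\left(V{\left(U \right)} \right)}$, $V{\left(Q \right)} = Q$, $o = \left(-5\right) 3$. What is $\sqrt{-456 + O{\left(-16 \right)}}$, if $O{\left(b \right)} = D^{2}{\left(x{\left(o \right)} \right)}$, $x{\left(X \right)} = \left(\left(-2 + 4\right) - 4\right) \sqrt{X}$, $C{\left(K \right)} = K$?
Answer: $2 \sqrt{-128 + 2 i \sqrt{15}} \approx 0.68434 + 22.638 i$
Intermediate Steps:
$o = -15$
$x{\left(X \right)} = - 2 \sqrt{X}$ ($x{\left(X \right)} = \left(2 - 4\right) \sqrt{X} = - 2 \sqrt{X}$)
$D{\left(U \right)} = 2 - U$
$O{\left(b \right)} = \left(2 + 2 i \sqrt{15}\right)^{2}$ ($O{\left(b \right)} = \left(2 - - 2 \sqrt{-15}\right)^{2} = \left(2 - - 2 i \sqrt{15}\right)^{2} = \left(2 + 2 i \sqrt{15}\right)^{2}$)
$\sqrt{-456 + O{\left(-16 \right)}} = \sqrt{-456 - \left(56 - 8 i \sqrt{15}\right)} = \sqrt{-512 + 8 i \sqrt{15}}$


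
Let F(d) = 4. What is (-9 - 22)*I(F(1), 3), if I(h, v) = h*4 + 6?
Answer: -682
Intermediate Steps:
I(h, v) = 6 + 4*h (I(h, v) = 4*h + 6 = 6 + 4*h)
(-9 - 22)*I(F(1), 3) = (-9 - 22)*(6 + 4*4) = -31*(6 + 16) = -31*22 = -682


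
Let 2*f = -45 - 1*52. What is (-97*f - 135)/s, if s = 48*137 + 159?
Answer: 9139/13470 ≈ 0.67847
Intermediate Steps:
f = -97/2 (f = (-45 - 1*52)/2 = (-45 - 52)/2 = (1/2)*(-97) = -97/2 ≈ -48.500)
s = 6735 (s = 6576 + 159 = 6735)
(-97*f - 135)/s = (-97*(-97/2) - 135)/6735 = (9409/2 - 135)*(1/6735) = (9139/2)*(1/6735) = 9139/13470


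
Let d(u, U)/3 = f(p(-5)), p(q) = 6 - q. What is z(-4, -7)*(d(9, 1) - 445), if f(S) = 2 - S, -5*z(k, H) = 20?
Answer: 1888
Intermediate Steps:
z(k, H) = -4 (z(k, H) = -⅕*20 = -4)
d(u, U) = -27 (d(u, U) = 3*(2 - (6 - 1*(-5))) = 3*(2 - (6 + 5)) = 3*(2 - 1*11) = 3*(2 - 11) = 3*(-9) = -27)
z(-4, -7)*(d(9, 1) - 445) = -4*(-27 - 445) = -4*(-472) = 1888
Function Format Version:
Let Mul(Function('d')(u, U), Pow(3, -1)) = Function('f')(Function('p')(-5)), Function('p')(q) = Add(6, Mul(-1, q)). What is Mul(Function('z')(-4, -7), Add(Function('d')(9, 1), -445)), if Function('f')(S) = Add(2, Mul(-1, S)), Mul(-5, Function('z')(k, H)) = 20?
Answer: 1888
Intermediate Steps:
Function('z')(k, H) = -4 (Function('z')(k, H) = Mul(Rational(-1, 5), 20) = -4)
Function('d')(u, U) = -27 (Function('d')(u, U) = Mul(3, Add(2, Mul(-1, Add(6, Mul(-1, -5))))) = Mul(3, Add(2, Mul(-1, Add(6, 5)))) = Mul(3, Add(2, Mul(-1, 11))) = Mul(3, Add(2, -11)) = Mul(3, -9) = -27)
Mul(Function('z')(-4, -7), Add(Function('d')(9, 1), -445)) = Mul(-4, Add(-27, -445)) = Mul(-4, -472) = 1888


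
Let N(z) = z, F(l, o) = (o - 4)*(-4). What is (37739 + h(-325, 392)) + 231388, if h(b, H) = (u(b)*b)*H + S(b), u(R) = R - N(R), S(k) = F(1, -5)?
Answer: 269163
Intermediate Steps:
F(l, o) = 16 - 4*o (F(l, o) = (-4 + o)*(-4) = 16 - 4*o)
S(k) = 36 (S(k) = 16 - 4*(-5) = 16 + 20 = 36)
u(R) = 0 (u(R) = R - R = 0)
h(b, H) = 36 (h(b, H) = (0*b)*H + 36 = 0*H + 36 = 0 + 36 = 36)
(37739 + h(-325, 392)) + 231388 = (37739 + 36) + 231388 = 37775 + 231388 = 269163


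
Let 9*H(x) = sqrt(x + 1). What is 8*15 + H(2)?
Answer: 120 + sqrt(3)/9 ≈ 120.19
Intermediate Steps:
H(x) = sqrt(1 + x)/9 (H(x) = sqrt(x + 1)/9 = sqrt(1 + x)/9)
8*15 + H(2) = 8*15 + sqrt(1 + 2)/9 = 120 + sqrt(3)/9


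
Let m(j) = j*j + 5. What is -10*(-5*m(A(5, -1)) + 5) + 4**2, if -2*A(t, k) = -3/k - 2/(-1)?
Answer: 1057/2 ≈ 528.50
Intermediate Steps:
A(t, k) = -1 + 3/(2*k) (A(t, k) = -(-3/k - 2/(-1))/2 = -(-3/k - 2*(-1))/2 = -(-3/k + 2)/2 = -(2 - 3/k)/2 = -1 + 3/(2*k))
m(j) = 5 + j**2 (m(j) = j**2 + 5 = 5 + j**2)
-10*(-5*m(A(5, -1)) + 5) + 4**2 = -10*(-5*(5 + ((3/2 - 1*(-1))/(-1))**2) + 5) + 4**2 = -10*(-5*(5 + (-(3/2 + 1))**2) + 5) + 16 = -10*(-5*(5 + (-1*5/2)**2) + 5) + 16 = -10*(-5*(5 + (-5/2)**2) + 5) + 16 = -10*(-5*(5 + 25/4) + 5) + 16 = -10*(-5*45/4 + 5) + 16 = -10*(-225/4 + 5) + 16 = -10*(-205/4) + 16 = 1025/2 + 16 = 1057/2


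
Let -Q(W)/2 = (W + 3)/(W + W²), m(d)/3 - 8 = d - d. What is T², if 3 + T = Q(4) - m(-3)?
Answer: 76729/100 ≈ 767.29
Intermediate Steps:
m(d) = 24 (m(d) = 24 + 3*(d - d) = 24 + 3*0 = 24 + 0 = 24)
Q(W) = -2*(3 + W)/(W + W²) (Q(W) = -2*(W + 3)/(W + W²) = -2*(3 + W)/(W + W²))
T = -277/10 (T = -3 + (2*(-3 - 1*4)/(4*(1 + 4)) - 1*24) = -3 + (2*(¼)*(-3 - 4)/5 - 24) = -3 + (2*(¼)*(⅕)*(-7) - 24) = -3 + (-7/10 - 24) = -3 - 247/10 = -277/10 ≈ -27.700)
T² = (-277/10)² = 76729/100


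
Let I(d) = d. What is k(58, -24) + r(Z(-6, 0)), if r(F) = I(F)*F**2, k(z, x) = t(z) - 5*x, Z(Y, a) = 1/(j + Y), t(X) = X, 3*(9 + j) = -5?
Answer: 22249973/125000 ≈ 178.00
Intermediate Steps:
j = -32/3 (j = -9 + (1/3)*(-5) = -9 - 5/3 = -32/3 ≈ -10.667)
Z(Y, a) = 1/(-32/3 + Y)
k(z, x) = z - 5*x
r(F) = F**3 (r(F) = F*F**2 = F**3)
k(58, -24) + r(Z(-6, 0)) = (58 - 5*(-24)) + (3/(-32 + 3*(-6)))**3 = (58 + 120) + (3/(-32 - 18))**3 = 178 + (3/(-50))**3 = 178 + (3*(-1/50))**3 = 178 + (-3/50)**3 = 178 - 27/125000 = 22249973/125000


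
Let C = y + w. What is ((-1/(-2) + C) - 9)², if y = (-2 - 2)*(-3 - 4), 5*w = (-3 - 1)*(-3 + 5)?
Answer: 32041/100 ≈ 320.41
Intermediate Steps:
w = -8/5 (w = ((-3 - 1)*(-3 + 5))/5 = (-4*2)/5 = (⅕)*(-8) = -8/5 ≈ -1.6000)
y = 28 (y = -4*(-7) = 28)
C = 132/5 (C = 28 - 8/5 = 132/5 ≈ 26.400)
((-1/(-2) + C) - 9)² = ((-1/(-2) + 132/5) - 9)² = ((-1*(-½) + 132/5) - 9)² = ((½ + 132/5) - 9)² = (269/10 - 9)² = (179/10)² = 32041/100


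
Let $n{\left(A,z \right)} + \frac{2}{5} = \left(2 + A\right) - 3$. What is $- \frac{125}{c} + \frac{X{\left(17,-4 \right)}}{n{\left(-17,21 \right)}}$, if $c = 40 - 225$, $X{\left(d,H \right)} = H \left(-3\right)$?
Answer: $\frac{20}{851} \approx 0.023502$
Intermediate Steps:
$n{\left(A,z \right)} = - \frac{7}{5} + A$ ($n{\left(A,z \right)} = - \frac{2}{5} + \left(\left(2 + A\right) - 3\right) = - \frac{2}{5} + \left(-1 + A\right) = - \frac{7}{5} + A$)
$X{\left(d,H \right)} = - 3 H$
$c = -185$
$- \frac{125}{c} + \frac{X{\left(17,-4 \right)}}{n{\left(-17,21 \right)}} = - \frac{125}{-185} + \frac{\left(-3\right) \left(-4\right)}{- \frac{7}{5} - 17} = \left(-125\right) \left(- \frac{1}{185}\right) + \frac{12}{- \frac{92}{5}} = \frac{25}{37} + 12 \left(- \frac{5}{92}\right) = \frac{25}{37} - \frac{15}{23} = \frac{20}{851}$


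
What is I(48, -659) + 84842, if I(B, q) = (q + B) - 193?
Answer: 84038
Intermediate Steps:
I(B, q) = -193 + B + q (I(B, q) = (B + q) - 193 = -193 + B + q)
I(48, -659) + 84842 = (-193 + 48 - 659) + 84842 = -804 + 84842 = 84038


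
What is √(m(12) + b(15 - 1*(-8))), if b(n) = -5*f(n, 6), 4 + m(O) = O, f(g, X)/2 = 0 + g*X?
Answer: 14*I*√7 ≈ 37.041*I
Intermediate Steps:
f(g, X) = 2*X*g (f(g, X) = 2*(0 + g*X) = 2*(0 + X*g) = 2*(X*g) = 2*X*g)
m(O) = -4 + O
b(n) = -60*n (b(n) = -10*6*n = -60*n)
√(m(12) + b(15 - 1*(-8))) = √((-4 + 12) - 60*(15 - 1*(-8))) = √(8 - 60*(15 + 8)) = √(8 - 60*23) = √(8 - 1380) = √(-1372) = 14*I*√7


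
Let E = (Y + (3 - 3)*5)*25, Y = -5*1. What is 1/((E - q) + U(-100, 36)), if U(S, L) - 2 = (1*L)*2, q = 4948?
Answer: -1/4999 ≈ -0.00020004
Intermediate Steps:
Y = -5
U(S, L) = 2 + 2*L (U(S, L) = 2 + (1*L)*2 = 2 + L*2 = 2 + 2*L)
E = -125 (E = (-5 + (3 - 3)*5)*25 = (-5 + 0*5)*25 = (-5 + 0)*25 = -5*25 = -125)
1/((E - q) + U(-100, 36)) = 1/((-125 - 1*4948) + (2 + 2*36)) = 1/((-125 - 4948) + (2 + 72)) = 1/(-5073 + 74) = 1/(-4999) = -1/4999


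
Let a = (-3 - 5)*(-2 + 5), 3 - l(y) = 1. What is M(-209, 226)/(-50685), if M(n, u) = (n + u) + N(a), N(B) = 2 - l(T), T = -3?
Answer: -17/50685 ≈ -0.00033541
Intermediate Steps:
l(y) = 2 (l(y) = 3 - 1*1 = 3 - 1 = 2)
a = -24 (a = -8*3 = -24)
N(B) = 0 (N(B) = 2 - 1*2 = 2 - 2 = 0)
M(n, u) = n + u (M(n, u) = (n + u) + 0 = n + u)
M(-209, 226)/(-50685) = (-209 + 226)/(-50685) = 17*(-1/50685) = -17/50685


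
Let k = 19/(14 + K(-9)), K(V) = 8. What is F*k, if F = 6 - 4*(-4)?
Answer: 19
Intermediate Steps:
F = 22 (F = 6 + 16 = 22)
k = 19/22 (k = 19/(14 + 8) = 19/22 ≈ 0.86364)
F*k = 22*(19/22) = 19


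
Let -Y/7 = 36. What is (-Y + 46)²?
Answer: 88804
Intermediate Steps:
Y = -252 (Y = -7*36 = -252)
(-Y + 46)² = (-1*(-252) + 46)² = (252 + 46)² = 298² = 88804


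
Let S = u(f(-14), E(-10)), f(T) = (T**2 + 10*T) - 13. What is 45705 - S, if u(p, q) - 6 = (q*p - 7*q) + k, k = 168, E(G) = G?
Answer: 45891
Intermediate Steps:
f(T) = -13 + T**2 + 10*T
u(p, q) = 174 - 7*q + p*q (u(p, q) = 6 + ((q*p - 7*q) + 168) = 6 + ((p*q - 7*q) + 168) = 6 + ((-7*q + p*q) + 168) = 6 + (168 - 7*q + p*q) = 174 - 7*q + p*q)
S = -186 (S = 174 - 7*(-10) + (-13 + (-14)**2 + 10*(-14))*(-10) = 174 + 70 + (-13 + 196 - 140)*(-10) = 174 + 70 + 43*(-10) = 174 + 70 - 430 = -186)
45705 - S = 45705 - 1*(-186) = 45705 + 186 = 45891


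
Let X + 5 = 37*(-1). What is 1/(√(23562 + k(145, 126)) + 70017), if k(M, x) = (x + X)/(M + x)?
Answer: 6324869/442846224311 - 7*√35315094/1328538672933 ≈ 1.4251e-5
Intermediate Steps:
X = -42 (X = -5 + 37*(-1) = -5 - 37 = -42)
k(M, x) = (-42 + x)/(M + x) (k(M, x) = (x - 42)/(M + x) = (-42 + x)/(M + x))
1/(√(23562 + k(145, 126)) + 70017) = 1/(√(23562 + (-42 + 126)/(145 + 126)) + 70017) = 1/(√(23562 + 84/271) + 70017) = 1/(√(6385386/271) + 70017) = 1/(7*√35315094/271 + 70017) = 1/(70017 + 7*√35315094/271)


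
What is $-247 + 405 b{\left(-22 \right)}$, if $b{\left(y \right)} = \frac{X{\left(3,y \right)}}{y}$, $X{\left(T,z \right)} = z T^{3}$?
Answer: $10688$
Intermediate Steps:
$b{\left(y \right)} = 27$ ($b{\left(y \right)} = \frac{y 3^{3}}{y} = \frac{y 27}{y} = \frac{27 y}{y} = 27$)
$-247 + 405 b{\left(-22 \right)} = -247 + 405 \cdot 27 = -247 + 10935 = 10688$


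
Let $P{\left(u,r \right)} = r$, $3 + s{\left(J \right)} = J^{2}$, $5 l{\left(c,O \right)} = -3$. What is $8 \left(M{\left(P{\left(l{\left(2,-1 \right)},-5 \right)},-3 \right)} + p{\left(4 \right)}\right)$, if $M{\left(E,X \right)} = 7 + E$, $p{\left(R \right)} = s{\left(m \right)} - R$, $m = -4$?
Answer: $88$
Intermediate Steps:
$l{\left(c,O \right)} = - \frac{3}{5}$ ($l{\left(c,O \right)} = \frac{1}{5} \left(-3\right) = - \frac{3}{5}$)
$s{\left(J \right)} = -3 + J^{2}$
$p{\left(R \right)} = 13 - R$ ($p{\left(R \right)} = \left(-3 + \left(-4\right)^{2}\right) - R = \left(-3 + 16\right) - R = 13 - R$)
$8 \left(M{\left(P{\left(l{\left(2,-1 \right)},-5 \right)},-3 \right)} + p{\left(4 \right)}\right) = 8 \left(\left(7 - 5\right) + \left(13 - 4\right)\right) = 8 \left(2 + \left(13 - 4\right)\right) = 8 \left(2 + 9\right) = 8 \cdot 11 = 88$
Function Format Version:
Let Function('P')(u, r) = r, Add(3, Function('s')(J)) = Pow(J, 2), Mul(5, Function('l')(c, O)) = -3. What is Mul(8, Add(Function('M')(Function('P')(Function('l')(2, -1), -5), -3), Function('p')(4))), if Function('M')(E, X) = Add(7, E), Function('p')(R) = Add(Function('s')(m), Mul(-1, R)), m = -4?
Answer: 88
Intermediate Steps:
Function('l')(c, O) = Rational(-3, 5) (Function('l')(c, O) = Mul(Rational(1, 5), -3) = Rational(-3, 5))
Function('s')(J) = Add(-3, Pow(J, 2))
Function('p')(R) = Add(13, Mul(-1, R)) (Function('p')(R) = Add(Add(-3, Pow(-4, 2)), Mul(-1, R)) = Add(Add(-3, 16), Mul(-1, R)) = Add(13, Mul(-1, R)))
Mul(8, Add(Function('M')(Function('P')(Function('l')(2, -1), -5), -3), Function('p')(4))) = Mul(8, Add(Add(7, -5), Add(13, Mul(-1, 4)))) = Mul(8, Add(2, Add(13, -4))) = Mul(8, Add(2, 9)) = Mul(8, 11) = 88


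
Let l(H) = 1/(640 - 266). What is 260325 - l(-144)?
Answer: 97361549/374 ≈ 2.6033e+5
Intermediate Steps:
l(H) = 1/374
260325 - l(-144) = 260325 - 1*1/374 = 260325 - 1/374 = 97361549/374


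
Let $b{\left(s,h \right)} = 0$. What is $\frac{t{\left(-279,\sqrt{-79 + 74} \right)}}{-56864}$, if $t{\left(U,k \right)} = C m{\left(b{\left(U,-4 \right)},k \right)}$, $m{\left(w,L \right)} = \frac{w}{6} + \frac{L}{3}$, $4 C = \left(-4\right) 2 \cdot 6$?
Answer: $\frac{i \sqrt{5}}{14216} \approx 0.00015729 i$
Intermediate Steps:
$C = -12$ ($C = \frac{\left(-4\right) 2 \cdot 6}{4} = \frac{\left(-8\right) 6}{4} = \frac{1}{4} \left(-48\right) = -12$)
$m{\left(w,L \right)} = \frac{L}{3} + \frac{w}{6}$ ($m{\left(w,L \right)} = w \frac{1}{6} + L \frac{1}{3} = \frac{w}{6} + \frac{L}{3} = \frac{L}{3} + \frac{w}{6}$)
$t{\left(U,k \right)} = - 4 k$ ($t{\left(U,k \right)} = - 12 \left(\frac{k}{3} + \frac{1}{6} \cdot 0\right) = - 12 \left(\frac{k}{3} + 0\right) = - 12 \frac{k}{3} = - 4 k$)
$\frac{t{\left(-279,\sqrt{-79 + 74} \right)}}{-56864} = \frac{\left(-4\right) \sqrt{-79 + 74}}{-56864} = - 4 \sqrt{-5} \left(- \frac{1}{56864}\right) = - 4 i \sqrt{5} \left(- \frac{1}{56864}\right) = \frac{i \sqrt{5}}{14216}$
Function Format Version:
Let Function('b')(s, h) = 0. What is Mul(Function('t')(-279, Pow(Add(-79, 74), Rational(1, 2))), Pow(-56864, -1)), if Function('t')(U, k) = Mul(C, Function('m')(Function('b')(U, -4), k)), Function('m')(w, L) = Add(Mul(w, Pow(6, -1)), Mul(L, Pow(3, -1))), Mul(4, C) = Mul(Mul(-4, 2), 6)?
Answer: Mul(Rational(1, 14216), I, Pow(5, Rational(1, 2))) ≈ Mul(0.00015729, I)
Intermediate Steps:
C = -12 (C = Mul(Rational(1, 4), Mul(Mul(-4, 2), 6)) = Mul(Rational(1, 4), Mul(-8, 6)) = Mul(Rational(1, 4), -48) = -12)
Function('m')(w, L) = Add(Mul(Rational(1, 3), L), Mul(Rational(1, 6), w)) (Function('m')(w, L) = Add(Mul(w, Rational(1, 6)), Mul(L, Rational(1, 3))) = Add(Mul(Rational(1, 6), w), Mul(Rational(1, 3), L)) = Add(Mul(Rational(1, 3), L), Mul(Rational(1, 6), w)))
Function('t')(U, k) = Mul(-4, k) (Function('t')(U, k) = Mul(-12, Add(Mul(Rational(1, 3), k), Mul(Rational(1, 6), 0))) = Mul(-12, Add(Mul(Rational(1, 3), k), 0)) = Mul(-12, Mul(Rational(1, 3), k)) = Mul(-4, k))
Mul(Function('t')(-279, Pow(Add(-79, 74), Rational(1, 2))), Pow(-56864, -1)) = Mul(Mul(-4, Pow(Add(-79, 74), Rational(1, 2))), Pow(-56864, -1)) = Mul(Mul(-4, Pow(-5, Rational(1, 2))), Rational(-1, 56864)) = Mul(Mul(-4, Mul(I, Pow(5, Rational(1, 2)))), Rational(-1, 56864)) = Mul(Mul(-4, I, Pow(5, Rational(1, 2))), Rational(-1, 56864)) = Mul(Rational(1, 14216), I, Pow(5, Rational(1, 2)))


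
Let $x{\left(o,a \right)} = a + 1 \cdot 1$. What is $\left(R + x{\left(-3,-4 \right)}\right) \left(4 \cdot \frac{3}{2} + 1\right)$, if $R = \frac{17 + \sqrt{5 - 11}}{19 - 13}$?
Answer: $- \frac{7}{6} + \frac{7 i \sqrt{6}}{6} \approx -1.1667 + 2.8577 i$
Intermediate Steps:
$x{\left(o,a \right)} = 1 + a$ ($x{\left(o,a \right)} = a + 1 = 1 + a$)
$R = \frac{17}{6} + \frac{i \sqrt{6}}{6}$ ($R = \frac{17 + \sqrt{-6}}{6} = \left(17 + i \sqrt{6}\right) \frac{1}{6} = \frac{17}{6} + \frac{i \sqrt{6}}{6} \approx 2.8333 + 0.40825 i$)
$\left(R + x{\left(-3,-4 \right)}\right) \left(4 \cdot \frac{3}{2} + 1\right) = \left(\left(\frac{17}{6} + \frac{i \sqrt{6}}{6}\right) + \left(1 - 4\right)\right) \left(4 \cdot \frac{3}{2} + 1\right) = \left(\left(\frac{17}{6} + \frac{i \sqrt{6}}{6}\right) - 3\right) \left(4 \cdot 3 \cdot \frac{1}{2} + 1\right) = \left(- \frac{1}{6} + \frac{i \sqrt{6}}{6}\right) \left(4 \cdot \frac{3}{2} + 1\right) = \left(- \frac{1}{6} + \frac{i \sqrt{6}}{6}\right) \left(6 + 1\right) = \left(- \frac{1}{6} + \frac{i \sqrt{6}}{6}\right) 7 = - \frac{7}{6} + \frac{7 i \sqrt{6}}{6}$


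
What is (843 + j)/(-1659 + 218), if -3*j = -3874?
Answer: -6403/4323 ≈ -1.4811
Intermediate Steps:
j = 3874/3 (j = -⅓*(-3874) = 3874/3 ≈ 1291.3)
(843 + j)/(-1659 + 218) = (843 + 3874/3)/(-1659 + 218) = (6403/3)/(-1441) = (6403/3)*(-1/1441) = -6403/4323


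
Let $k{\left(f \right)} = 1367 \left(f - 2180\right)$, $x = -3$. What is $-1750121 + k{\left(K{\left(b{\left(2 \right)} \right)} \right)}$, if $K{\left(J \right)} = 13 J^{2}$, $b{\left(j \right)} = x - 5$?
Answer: $-3592837$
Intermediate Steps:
$b{\left(j \right)} = -8$ ($b{\left(j \right)} = -3 - 5 = -8$)
$k{\left(f \right)} = -2980060 + 1367 f$ ($k{\left(f \right)} = 1367 \left(-2180 + f\right) = -2980060 + 1367 f$)
$-1750121 + k{\left(K{\left(b{\left(2 \right)} \right)} \right)} = -1750121 - \left(2980060 - 1367 \cdot 13 \left(-8\right)^{2}\right) = -1750121 - \left(2980060 - 1367 \cdot 13 \cdot 64\right) = -1750121 + \left(-2980060 + 1367 \cdot 832\right) = -1750121 + \left(-2980060 + 1137344\right) = -1750121 - 1842716 = -3592837$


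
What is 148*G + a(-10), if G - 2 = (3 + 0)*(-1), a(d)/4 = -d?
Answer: -108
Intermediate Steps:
a(d) = -4*d (a(d) = 4*(-d) = -4*d)
G = -1 (G = 2 + (3 + 0)*(-1) = 2 + 3*(-1) = 2 - 3 = -1)
148*G + a(-10) = 148*(-1) - 4*(-10) = -148 + 40 = -108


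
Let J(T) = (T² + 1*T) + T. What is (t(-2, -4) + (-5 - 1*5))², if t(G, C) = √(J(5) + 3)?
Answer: (10 - √38)² ≈ 14.712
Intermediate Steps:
J(T) = T² + 2*T (J(T) = (T² + T) + T = (T + T²) + T = T² + 2*T)
t(G, C) = √38 (t(G, C) = √(5*(2 + 5) + 3) = √(5*7 + 3) = √(35 + 3) = √38)
(t(-2, -4) + (-5 - 1*5))² = (√38 + (-5 - 1*5))² = (√38 + (-5 - 5))² = (√38 - 10)² = (-10 + √38)²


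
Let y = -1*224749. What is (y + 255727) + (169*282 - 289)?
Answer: 78347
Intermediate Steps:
y = -224749
(y + 255727) + (169*282 - 289) = (-224749 + 255727) + (169*282 - 289) = 30978 + (47658 - 289) = 30978 + 47369 = 78347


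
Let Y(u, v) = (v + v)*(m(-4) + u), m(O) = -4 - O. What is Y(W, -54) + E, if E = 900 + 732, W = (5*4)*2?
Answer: -2688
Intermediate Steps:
W = 40 (W = 20*2 = 40)
Y(u, v) = 2*u*v (Y(u, v) = (v + v)*((-4 - 1*(-4)) + u) = (2*v)*((-4 + 4) + u) = (2*v)*(0 + u) = (2*v)*u = 2*u*v)
E = 1632
Y(W, -54) + E = 2*40*(-54) + 1632 = -4320 + 1632 = -2688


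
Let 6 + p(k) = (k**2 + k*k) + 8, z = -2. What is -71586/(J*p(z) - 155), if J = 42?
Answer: -71586/265 ≈ -270.14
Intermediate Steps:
p(k) = 2 + 2*k**2 (p(k) = -6 + ((k**2 + k*k) + 8) = -6 + ((k**2 + k**2) + 8) = -6 + (2*k**2 + 8) = -6 + (8 + 2*k**2) = 2 + 2*k**2)
-71586/(J*p(z) - 155) = -71586/(42*(2 + 2*(-2)**2) - 155) = -71586/(42*(2 + 2*4) - 155) = -71586/(42*(2 + 8) - 155) = -71586/(42*10 - 155) = -71586/(420 - 155) = -71586/265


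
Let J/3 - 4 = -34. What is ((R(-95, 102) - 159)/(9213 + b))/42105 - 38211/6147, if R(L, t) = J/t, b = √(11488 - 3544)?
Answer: -85974321147980599/13830680093498625 + 604*√1986/6749965882625 ≈ -6.2162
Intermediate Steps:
J = -90 (J = 12 + 3*(-34) = 12 - 102 = -90)
b = 2*√1986 (b = √7944 = 2*√1986 ≈ 89.129)
R(L, t) = -90/t
((R(-95, 102) - 159)/(9213 + b))/42105 - 38211/6147 = ((-90/102 - 159)/(9213 + 2*√1986))/42105 - 38211/6147 = ((-90*1/102 - 159)/(9213 + 2*√1986))*(1/42105) - 38211*1/6147 = ((-15/17 - 159)/(9213 + 2*√1986))*(1/42105) - 12737/2049 = -2718/(17*(9213 + 2*√1986))*(1/42105) - 12737/2049 = -906/(238595*(9213 + 2*√1986)) - 12737/2049 = -12737/2049 - 906/(238595*(9213 + 2*√1986))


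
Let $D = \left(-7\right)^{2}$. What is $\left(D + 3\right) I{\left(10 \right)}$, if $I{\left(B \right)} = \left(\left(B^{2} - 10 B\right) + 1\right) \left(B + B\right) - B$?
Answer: $520$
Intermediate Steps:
$D = 49$
$I{\left(B \right)} = - B + 2 B \left(1 + B^{2} - 10 B\right)$ ($I{\left(B \right)} = \left(1 + B^{2} - 10 B\right) 2 B - B = 2 B \left(1 + B^{2} - 10 B\right) - B = - B + 2 B \left(1 + B^{2} - 10 B\right)$)
$\left(D + 3\right) I{\left(10 \right)} = \left(49 + 3\right) 10 \left(1 - 200 + 2 \cdot 10^{2}\right) = 52 \cdot 10 \left(1 - 200 + 2 \cdot 100\right) = 52 \cdot 10 \left(1 - 200 + 200\right) = 52 \cdot 10 \cdot 1 = 52 \cdot 10 = 520$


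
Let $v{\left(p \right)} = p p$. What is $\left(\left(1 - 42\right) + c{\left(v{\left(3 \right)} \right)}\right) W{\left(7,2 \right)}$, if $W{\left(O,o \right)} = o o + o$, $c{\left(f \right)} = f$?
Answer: $-192$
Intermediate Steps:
$v{\left(p \right)} = p^{2}$
$W{\left(O,o \right)} = o + o^{2}$ ($W{\left(O,o \right)} = o^{2} + o = o + o^{2}$)
$\left(\left(1 - 42\right) + c{\left(v{\left(3 \right)} \right)}\right) W{\left(7,2 \right)} = \left(\left(1 - 42\right) + 3^{2}\right) 2 \left(1 + 2\right) = \left(\left(1 - 42\right) + 9\right) 2 \cdot 3 = \left(-41 + 9\right) 6 = \left(-32\right) 6 = -192$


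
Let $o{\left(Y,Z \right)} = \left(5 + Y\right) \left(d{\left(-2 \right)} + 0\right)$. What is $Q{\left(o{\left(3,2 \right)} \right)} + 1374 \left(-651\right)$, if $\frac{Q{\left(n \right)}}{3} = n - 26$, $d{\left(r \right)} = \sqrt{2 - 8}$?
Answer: $-894552 + 24 i \sqrt{6} \approx -8.9455 \cdot 10^{5} + 58.788 i$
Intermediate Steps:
$d{\left(r \right)} = i \sqrt{6}$ ($d{\left(r \right)} = \sqrt{2 - 8} = \sqrt{-6} = i \sqrt{6}$)
$o{\left(Y,Z \right)} = i \sqrt{6} \left(5 + Y\right)$ ($o{\left(Y,Z \right)} = \left(5 + Y\right) \left(i \sqrt{6} + 0\right) = \left(5 + Y\right) i \sqrt{6} = i \sqrt{6} \left(5 + Y\right)$)
$Q{\left(n \right)} = -78 + 3 n$ ($Q{\left(n \right)} = 3 \left(n - 26\right) = 3 \left(-26 + n\right) = -78 + 3 n$)
$Q{\left(o{\left(3,2 \right)} \right)} + 1374 \left(-651\right) = \left(-78 + 3 i \sqrt{6} \left(5 + 3\right)\right) + 1374 \left(-651\right) = \left(-78 + 3 i \sqrt{6} \cdot 8\right) - 894474 = \left(-78 + 3 \cdot 8 i \sqrt{6}\right) - 894474 = \left(-78 + 24 i \sqrt{6}\right) - 894474 = -894552 + 24 i \sqrt{6}$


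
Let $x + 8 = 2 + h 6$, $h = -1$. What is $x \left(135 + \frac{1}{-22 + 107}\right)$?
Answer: $- \frac{137712}{85} \approx -1620.1$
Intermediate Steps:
$x = -12$ ($x = -8 + \left(2 - 6\right) = -8 - 4 = -12$)
$x \left(135 + \frac{1}{-22 + 107}\right) = - 12 \left(135 + \frac{1}{-22 + 107}\right) = - 12 \left(135 + \frac{1}{85}\right) = \left(-12\right) \frac{11476}{85} = - \frac{137712}{85}$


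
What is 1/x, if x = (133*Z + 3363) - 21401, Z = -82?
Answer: -1/28944 ≈ -3.4549e-5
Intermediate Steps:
x = -28944 (x = (133*(-82) + 3363) - 21401 = (-10906 + 3363) - 21401 = -7543 - 21401 = -28944)
1/x = 1/(-28944) = -1/28944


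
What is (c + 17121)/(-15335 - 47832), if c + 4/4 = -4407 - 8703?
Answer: -4010/63167 ≈ -0.063483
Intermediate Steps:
c = -13111 (c = -1 + (-4407 - 8703) = -1 - 13110 = -13111)
(c + 17121)/(-15335 - 47832) = (-13111 + 17121)/(-15335 - 47832) = 4010/(-63167) = 4010*(-1/63167) = -4010/63167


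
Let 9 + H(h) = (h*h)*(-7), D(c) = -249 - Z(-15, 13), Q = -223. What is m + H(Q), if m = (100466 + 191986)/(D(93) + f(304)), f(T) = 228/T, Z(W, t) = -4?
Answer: -341275232/977 ≈ -3.4931e+5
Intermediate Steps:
D(c) = -245 (D(c) = -249 - 1*(-4) = -249 + 4 = -245)
H(h) = -9 - 7*h**2 (H(h) = -9 + (h*h)*(-7) = -9 + h**2*(-7) = -9 - 7*h**2)
m = -1169808/977 (m = (100466 + 191986)/(-245 + 228/304) = 292452/(-245 + 228*(1/304)) = 292452/(-245 + 3/4) = 292452/(-977/4) = 292452*(-4/977) = -1169808/977 ≈ -1197.3)
m + H(Q) = -1169808/977 + (-9 - 7*(-223)**2) = -1169808/977 + (-9 - 7*49729) = -1169808/977 + (-9 - 348103) = -1169808/977 - 348112 = -341275232/977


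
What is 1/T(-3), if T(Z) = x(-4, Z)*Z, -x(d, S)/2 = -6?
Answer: -1/36 ≈ -0.027778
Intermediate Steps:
x(d, S) = 12 (x(d, S) = -2*(-6) = 12)
T(Z) = 12*Z
1/T(-3) = 1/(12*(-3)) = 1/(-36) = -1/36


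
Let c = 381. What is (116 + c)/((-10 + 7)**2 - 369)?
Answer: -497/360 ≈ -1.3806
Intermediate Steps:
(116 + c)/((-10 + 7)**2 - 369) = (116 + 381)/((-10 + 7)**2 - 369) = 497/((-3)**2 - 369) = 497/(9 - 369) = 497/(-360) = 497*(-1/360) = -497/360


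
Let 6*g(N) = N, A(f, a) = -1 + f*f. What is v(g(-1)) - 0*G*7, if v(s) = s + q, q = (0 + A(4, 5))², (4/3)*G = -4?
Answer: 1349/6 ≈ 224.83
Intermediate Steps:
A(f, a) = -1 + f²
G = -3 (G = (¾)*(-4) = -3)
g(N) = N/6
q = 225 (q = (0 + (-1 + 4²))² = (0 + (-1 + 16))² = (0 + 15)² = 15² = 225)
v(s) = 225 + s (v(s) = s + 225 = 225 + s)
v(g(-1)) - 0*G*7 = (225 + (⅙)*(-1)) - 0*(-3)*7 = (225 - ⅙) - 0*7 = 1349/6 - 1*0 = 1349/6 + 0 = 1349/6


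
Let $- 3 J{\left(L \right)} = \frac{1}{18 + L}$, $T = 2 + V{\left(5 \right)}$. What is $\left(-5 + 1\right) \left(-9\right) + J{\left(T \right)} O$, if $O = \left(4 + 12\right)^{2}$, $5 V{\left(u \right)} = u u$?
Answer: $\frac{2444}{75} \approx 32.587$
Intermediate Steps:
$V{\left(u \right)} = \frac{u^{2}}{5}$ ($V{\left(u \right)} = \frac{u u}{5} = \frac{u^{2}}{5}$)
$T = 7$ ($T = 2 + \frac{5^{2}}{5} = 2 + \frac{1}{5} \cdot 25 = 2 + 5 = 7$)
$J{\left(L \right)} = - \frac{1}{3 \left(18 + L\right)}$
$O = 256$ ($O = 16^{2} = 256$)
$\left(-5 + 1\right) \left(-9\right) + J{\left(T \right)} O = \left(-5 + 1\right) \left(-9\right) + - \frac{1}{54 + 3 \cdot 7} \cdot 256 = \left(-4\right) \left(-9\right) + - \frac{1}{54 + 21} \cdot 256 = 36 + - \frac{1}{75} \cdot 256 = 36 + \left(-1\right) \frac{1}{75} \cdot 256 = 36 - \frac{256}{75} = \frac{2444}{75}$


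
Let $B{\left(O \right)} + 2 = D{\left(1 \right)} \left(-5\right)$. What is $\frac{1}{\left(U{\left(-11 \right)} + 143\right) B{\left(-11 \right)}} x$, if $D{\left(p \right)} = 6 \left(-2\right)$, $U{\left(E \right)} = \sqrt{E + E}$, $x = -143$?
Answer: $- \frac{1859}{107938} + \frac{13 i \sqrt{22}}{107938} \approx -0.017223 + 0.00056491 i$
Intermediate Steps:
$U{\left(E \right)} = \sqrt{2} \sqrt{E}$ ($U{\left(E \right)} = \sqrt{2 E} = \sqrt{2} \sqrt{E}$)
$D{\left(p \right)} = -12$
$B{\left(O \right)} = 58$ ($B{\left(O \right)} = -2 - -60 = -2 + 60 = 58$)
$\frac{1}{\left(U{\left(-11 \right)} + 143\right) B{\left(-11 \right)}} x = \frac{1}{\left(\sqrt{2} \sqrt{-11} + 143\right) 58} \left(-143\right) = \frac{1}{\sqrt{2} i \sqrt{11} + 143} \cdot \frac{1}{58} \left(-143\right) = \frac{1}{i \sqrt{22} + 143} \cdot \frac{1}{58} \left(-143\right) = \frac{1}{143 + i \sqrt{22}} \cdot \frac{1}{58} \left(-143\right) = \frac{1}{58 \left(143 + i \sqrt{22}\right)} \left(-143\right) = - \frac{143}{58 \left(143 + i \sqrt{22}\right)}$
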